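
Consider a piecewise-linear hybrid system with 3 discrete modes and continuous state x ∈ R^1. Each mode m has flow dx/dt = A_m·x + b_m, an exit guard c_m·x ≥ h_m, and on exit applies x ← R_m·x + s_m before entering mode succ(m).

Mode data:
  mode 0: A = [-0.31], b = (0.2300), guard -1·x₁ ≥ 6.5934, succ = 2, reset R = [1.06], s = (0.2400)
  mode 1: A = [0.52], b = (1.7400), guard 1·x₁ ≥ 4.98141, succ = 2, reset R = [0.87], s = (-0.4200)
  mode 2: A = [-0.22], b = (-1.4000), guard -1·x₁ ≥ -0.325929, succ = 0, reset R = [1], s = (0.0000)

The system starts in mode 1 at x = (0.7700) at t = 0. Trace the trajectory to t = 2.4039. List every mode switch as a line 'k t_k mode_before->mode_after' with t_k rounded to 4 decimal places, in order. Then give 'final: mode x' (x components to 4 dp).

1 1.3551 1->2
final: 2 1.7961

Mode 1: guard c·x = 4.9814 hit at Δt = 1.3551 (t = 1.3551), x⁻ = (4.9814) → reset → x⁺ = (3.9138), jump to mode 2
Mode 2: flow for 1.0488 to horizon, guard not reached → x = (1.7961)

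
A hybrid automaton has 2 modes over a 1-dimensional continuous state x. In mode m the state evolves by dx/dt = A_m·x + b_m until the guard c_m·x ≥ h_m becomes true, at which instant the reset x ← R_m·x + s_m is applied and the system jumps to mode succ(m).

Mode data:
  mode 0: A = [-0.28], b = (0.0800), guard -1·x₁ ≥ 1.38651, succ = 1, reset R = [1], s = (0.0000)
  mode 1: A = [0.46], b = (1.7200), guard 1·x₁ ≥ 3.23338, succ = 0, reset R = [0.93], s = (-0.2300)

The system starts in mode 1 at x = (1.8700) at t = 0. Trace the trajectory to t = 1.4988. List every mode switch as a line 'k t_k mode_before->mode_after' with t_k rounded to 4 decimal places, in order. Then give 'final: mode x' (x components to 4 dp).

1 0.4730 1->0
final: 0 2.1551

Mode 1: guard c·x = 3.2334 hit at Δt = 0.4730 (t = 0.4730), x⁻ = (3.2334) → reset → x⁺ = (2.7770), jump to mode 0
Mode 0: flow for 1.0258 to horizon, guard not reached → x = (2.1551)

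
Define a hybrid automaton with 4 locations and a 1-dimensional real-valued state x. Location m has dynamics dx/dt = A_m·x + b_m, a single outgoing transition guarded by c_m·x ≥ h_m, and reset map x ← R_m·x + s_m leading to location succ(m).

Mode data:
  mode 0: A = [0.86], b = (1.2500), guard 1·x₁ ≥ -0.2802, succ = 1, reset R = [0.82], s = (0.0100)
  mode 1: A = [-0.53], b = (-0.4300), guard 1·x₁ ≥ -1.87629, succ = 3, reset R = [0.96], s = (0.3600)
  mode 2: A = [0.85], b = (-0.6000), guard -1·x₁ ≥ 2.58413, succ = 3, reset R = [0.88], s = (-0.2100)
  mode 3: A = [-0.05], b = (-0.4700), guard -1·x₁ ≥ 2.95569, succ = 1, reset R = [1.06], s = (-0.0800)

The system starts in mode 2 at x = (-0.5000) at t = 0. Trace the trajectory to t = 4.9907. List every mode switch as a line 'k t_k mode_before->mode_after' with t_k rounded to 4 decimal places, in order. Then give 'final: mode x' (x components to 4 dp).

Mode 2: guard c·x = 2.5841 hit at Δt = 1.1808 (t = 1.1808), x⁻ = (-2.5841) → reset → x⁺ = (-2.4840), jump to mode 3
Mode 3: guard c·x = 2.9557 hit at Δt = 1.4127 (t = 2.5935), x⁻ = (-2.9557) → reset → x⁺ = (-3.2130), jump to mode 1
Mode 1: guard c·x = -1.8763 hit at Δt = 1.5344 (t = 4.1279), x⁻ = (-1.8763) → reset → x⁺ = (-1.4412), jump to mode 3
Mode 3: flow for 0.8628 to horizon, guard not reached → x = (-1.7773)

1 1.1808 2->3
2 2.5935 3->1
3 4.1279 1->3
final: 3 -1.7773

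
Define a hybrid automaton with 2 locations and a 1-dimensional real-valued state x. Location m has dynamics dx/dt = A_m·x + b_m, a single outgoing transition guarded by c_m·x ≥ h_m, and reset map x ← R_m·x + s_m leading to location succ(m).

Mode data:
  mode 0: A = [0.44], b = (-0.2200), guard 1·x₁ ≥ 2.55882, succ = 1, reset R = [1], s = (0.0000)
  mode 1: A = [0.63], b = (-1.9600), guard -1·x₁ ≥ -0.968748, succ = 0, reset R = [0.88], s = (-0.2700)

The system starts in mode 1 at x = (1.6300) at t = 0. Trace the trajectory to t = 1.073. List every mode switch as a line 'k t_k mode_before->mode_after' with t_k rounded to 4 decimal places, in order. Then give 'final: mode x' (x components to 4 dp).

Mode 1: guard c·x = -0.9687 hit at Δt = 0.5859 (t = 0.5859), x⁻ = (0.9687) → reset → x⁺ = (0.5825), jump to mode 0
Mode 0: flow for 0.4871 to horizon, guard not reached → x = (0.6022)

1 0.5859 1->0
final: 0 0.6022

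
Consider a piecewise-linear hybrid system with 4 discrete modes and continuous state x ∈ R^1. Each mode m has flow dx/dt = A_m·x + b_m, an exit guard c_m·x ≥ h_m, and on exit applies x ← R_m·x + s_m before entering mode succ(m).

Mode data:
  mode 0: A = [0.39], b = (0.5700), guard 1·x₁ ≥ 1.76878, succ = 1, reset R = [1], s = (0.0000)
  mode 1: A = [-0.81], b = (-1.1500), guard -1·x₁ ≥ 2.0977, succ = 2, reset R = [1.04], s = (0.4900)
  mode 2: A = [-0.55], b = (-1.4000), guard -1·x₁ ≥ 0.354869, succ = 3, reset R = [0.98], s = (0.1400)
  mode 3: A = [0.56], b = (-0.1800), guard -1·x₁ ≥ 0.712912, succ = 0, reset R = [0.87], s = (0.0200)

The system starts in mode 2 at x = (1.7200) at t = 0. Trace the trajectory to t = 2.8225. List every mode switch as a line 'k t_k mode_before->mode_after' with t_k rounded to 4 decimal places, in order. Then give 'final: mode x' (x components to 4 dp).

1 1.2116 2->3
2 2.4083 3->0
final: 0 -0.4492

Mode 2: guard c·x = 0.3549 hit at Δt = 1.2116 (t = 1.2116), x⁻ = (-0.3549) → reset → x⁺ = (-0.2078), jump to mode 3
Mode 3: guard c·x = 0.7129 hit at Δt = 1.1967 (t = 2.4083), x⁻ = (-0.7129) → reset → x⁺ = (-0.6002), jump to mode 0
Mode 0: flow for 0.4142 to horizon, guard not reached → x = (-0.4492)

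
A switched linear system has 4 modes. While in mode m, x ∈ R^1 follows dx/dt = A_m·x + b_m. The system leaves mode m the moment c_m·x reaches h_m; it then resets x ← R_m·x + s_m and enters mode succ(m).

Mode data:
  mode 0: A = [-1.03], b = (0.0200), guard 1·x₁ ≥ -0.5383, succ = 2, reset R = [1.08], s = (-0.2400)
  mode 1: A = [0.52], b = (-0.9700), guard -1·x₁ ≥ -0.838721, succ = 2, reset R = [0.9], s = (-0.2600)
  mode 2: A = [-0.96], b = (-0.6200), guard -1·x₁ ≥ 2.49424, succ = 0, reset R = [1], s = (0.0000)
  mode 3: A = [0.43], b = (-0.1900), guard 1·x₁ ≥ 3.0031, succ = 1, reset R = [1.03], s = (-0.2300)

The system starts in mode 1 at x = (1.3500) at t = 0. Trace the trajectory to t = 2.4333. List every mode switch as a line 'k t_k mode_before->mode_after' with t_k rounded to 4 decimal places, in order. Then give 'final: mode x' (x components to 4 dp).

Mode 1: guard c·x = -0.8387 hit at Δt = 1.3253 (t = 1.3253), x⁻ = (0.8387) → reset → x⁺ = (0.4948), jump to mode 2
Mode 2: flow for 1.1080 to horizon, guard not reached → x = (-0.2521)

1 1.3253 1->2
final: 2 -0.2521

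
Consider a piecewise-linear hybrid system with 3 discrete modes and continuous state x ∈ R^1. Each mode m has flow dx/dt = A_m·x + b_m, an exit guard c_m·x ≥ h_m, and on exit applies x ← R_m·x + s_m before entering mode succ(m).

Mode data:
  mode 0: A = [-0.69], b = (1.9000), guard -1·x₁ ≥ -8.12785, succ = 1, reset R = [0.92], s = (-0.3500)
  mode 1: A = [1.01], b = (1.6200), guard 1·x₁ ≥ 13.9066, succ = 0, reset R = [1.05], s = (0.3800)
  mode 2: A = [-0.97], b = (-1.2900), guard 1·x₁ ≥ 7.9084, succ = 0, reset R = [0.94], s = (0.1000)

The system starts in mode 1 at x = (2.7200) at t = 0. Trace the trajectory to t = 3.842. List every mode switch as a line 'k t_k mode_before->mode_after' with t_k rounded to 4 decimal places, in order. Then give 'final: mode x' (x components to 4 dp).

Mode 1: guard c·x = 13.9066 hit at Δt = 1.2647 (t = 1.2647), x⁻ = (13.9066) → reset → x⁺ = (14.9819), jump to mode 0
Mode 0: guard c·x = -8.1279 hit at Δt = 1.1915 (t = 2.4562), x⁻ = (8.1279) → reset → x⁺ = (7.1276), jump to mode 1
Mode 1: guard c·x = 13.9066 hit at Δt = 0.5689 (t = 3.0251), x⁻ = (13.9066) → reset → x⁺ = (14.9819), jump to mode 0
Mode 0: flow for 0.8169 to horizon, guard not reached → x = (9.7130)

1 1.2647 1->0
2 2.4562 0->1
3 3.0251 1->0
final: 0 9.7130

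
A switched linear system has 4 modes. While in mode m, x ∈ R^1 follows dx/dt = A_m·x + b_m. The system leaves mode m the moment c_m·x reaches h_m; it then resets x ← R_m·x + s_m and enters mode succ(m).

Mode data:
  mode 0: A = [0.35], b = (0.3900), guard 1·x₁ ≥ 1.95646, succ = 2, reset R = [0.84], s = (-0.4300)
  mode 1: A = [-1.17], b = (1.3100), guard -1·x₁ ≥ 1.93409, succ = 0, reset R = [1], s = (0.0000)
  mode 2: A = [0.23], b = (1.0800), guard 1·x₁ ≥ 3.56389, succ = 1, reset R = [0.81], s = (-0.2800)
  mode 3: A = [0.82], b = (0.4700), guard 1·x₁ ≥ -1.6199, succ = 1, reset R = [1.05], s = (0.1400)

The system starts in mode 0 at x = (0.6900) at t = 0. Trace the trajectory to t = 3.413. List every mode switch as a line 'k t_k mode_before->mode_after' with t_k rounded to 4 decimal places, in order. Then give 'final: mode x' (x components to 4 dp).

1 1.5193 0->2
2 2.9753 2->1
final: 1 2.0108

Mode 0: guard c·x = 1.9565 hit at Δt = 1.5193 (t = 1.5193), x⁻ = (1.9565) → reset → x⁺ = (1.2134), jump to mode 2
Mode 2: guard c·x = 3.5639 hit at Δt = 1.4560 (t = 2.9753), x⁻ = (3.5639) → reset → x⁺ = (2.6068), jump to mode 1
Mode 1: flow for 0.4377 to horizon, guard not reached → x = (2.0108)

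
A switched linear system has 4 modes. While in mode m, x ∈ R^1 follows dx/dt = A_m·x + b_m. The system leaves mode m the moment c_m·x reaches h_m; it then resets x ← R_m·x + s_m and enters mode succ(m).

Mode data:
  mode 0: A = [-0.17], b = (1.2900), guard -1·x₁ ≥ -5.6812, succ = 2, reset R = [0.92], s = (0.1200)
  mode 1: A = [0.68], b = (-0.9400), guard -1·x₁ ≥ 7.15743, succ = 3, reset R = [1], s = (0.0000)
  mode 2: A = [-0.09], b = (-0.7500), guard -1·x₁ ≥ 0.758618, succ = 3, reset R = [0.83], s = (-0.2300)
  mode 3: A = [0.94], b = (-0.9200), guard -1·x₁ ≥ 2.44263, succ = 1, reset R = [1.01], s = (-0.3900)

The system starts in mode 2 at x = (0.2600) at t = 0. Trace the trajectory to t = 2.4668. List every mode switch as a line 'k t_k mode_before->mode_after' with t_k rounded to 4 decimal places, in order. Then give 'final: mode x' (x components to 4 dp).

1 1.4019 2->3
2 2.0627 3->1
final: 1 -4.1978

Mode 2: guard c·x = 0.7586 hit at Δt = 1.4019 (t = 1.4019), x⁻ = (-0.7586) → reset → x⁺ = (-0.8597), jump to mode 3
Mode 3: guard c·x = 2.4426 hit at Δt = 0.6608 (t = 2.0627), x⁻ = (-2.4426) → reset → x⁺ = (-2.8571), jump to mode 1
Mode 1: flow for 0.4041 to horizon, guard not reached → x = (-4.1978)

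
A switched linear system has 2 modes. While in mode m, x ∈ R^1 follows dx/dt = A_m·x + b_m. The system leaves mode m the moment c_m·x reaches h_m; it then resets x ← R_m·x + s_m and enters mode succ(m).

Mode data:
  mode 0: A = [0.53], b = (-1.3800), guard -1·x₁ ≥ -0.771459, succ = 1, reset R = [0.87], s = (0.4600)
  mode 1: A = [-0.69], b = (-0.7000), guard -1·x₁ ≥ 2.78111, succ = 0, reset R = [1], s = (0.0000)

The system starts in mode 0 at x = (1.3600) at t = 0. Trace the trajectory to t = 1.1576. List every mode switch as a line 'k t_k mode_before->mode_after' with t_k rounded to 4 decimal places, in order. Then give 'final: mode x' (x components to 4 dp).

1 0.7310 0->1
final: 1 0.5841

Mode 0: guard c·x = -0.7715 hit at Δt = 0.7310 (t = 0.7310), x⁻ = (0.7715) → reset → x⁺ = (1.1312), jump to mode 1
Mode 1: flow for 0.4266 to horizon, guard not reached → x = (0.5841)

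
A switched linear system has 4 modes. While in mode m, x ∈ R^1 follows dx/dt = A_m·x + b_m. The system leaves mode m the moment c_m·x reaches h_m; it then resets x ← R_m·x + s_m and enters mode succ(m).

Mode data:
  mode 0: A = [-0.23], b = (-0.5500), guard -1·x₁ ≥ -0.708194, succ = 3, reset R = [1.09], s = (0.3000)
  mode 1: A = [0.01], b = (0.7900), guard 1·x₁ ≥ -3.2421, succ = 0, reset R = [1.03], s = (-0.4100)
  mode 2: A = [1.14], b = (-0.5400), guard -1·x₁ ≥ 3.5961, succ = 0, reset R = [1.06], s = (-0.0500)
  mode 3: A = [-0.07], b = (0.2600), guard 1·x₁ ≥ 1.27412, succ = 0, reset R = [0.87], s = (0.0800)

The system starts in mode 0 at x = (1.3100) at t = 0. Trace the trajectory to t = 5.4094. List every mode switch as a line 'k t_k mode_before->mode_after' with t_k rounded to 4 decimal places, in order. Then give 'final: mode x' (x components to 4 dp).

Mode 0: guard c·x = -0.7082 hit at Δt = 0.7715 (t = 0.7715), x⁻ = (0.7082) → reset → x⁺ = (1.0719), jump to mode 3
Mode 3: guard c·x = 1.2741 hit at Δt = 1.1372 (t = 1.9087), x⁻ = (1.2741) → reset → x⁺ = (1.1885), jump to mode 0
Mode 0: guard c·x = -0.7082 hit at Δt = 0.6264 (t = 2.5351), x⁻ = (0.7082) → reset → x⁺ = (1.0719), jump to mode 3
Mode 3: guard c·x = 1.2741 hit at Δt = 1.1372 (t = 3.6723), x⁻ = (1.2741) → reset → x⁺ = (1.1885), jump to mode 0
Mode 0: guard c·x = -0.7082 hit at Δt = 0.6264 (t = 4.2986), x⁻ = (0.7082) → reset → x⁺ = (1.0719), jump to mode 3
Mode 3: flow for 1.1108 to horizon, guard not reached → x = (1.2696)

1 0.7715 0->3
2 1.9087 3->0
3 2.5351 0->3
4 3.6723 3->0
5 4.2986 0->3
final: 3 1.2696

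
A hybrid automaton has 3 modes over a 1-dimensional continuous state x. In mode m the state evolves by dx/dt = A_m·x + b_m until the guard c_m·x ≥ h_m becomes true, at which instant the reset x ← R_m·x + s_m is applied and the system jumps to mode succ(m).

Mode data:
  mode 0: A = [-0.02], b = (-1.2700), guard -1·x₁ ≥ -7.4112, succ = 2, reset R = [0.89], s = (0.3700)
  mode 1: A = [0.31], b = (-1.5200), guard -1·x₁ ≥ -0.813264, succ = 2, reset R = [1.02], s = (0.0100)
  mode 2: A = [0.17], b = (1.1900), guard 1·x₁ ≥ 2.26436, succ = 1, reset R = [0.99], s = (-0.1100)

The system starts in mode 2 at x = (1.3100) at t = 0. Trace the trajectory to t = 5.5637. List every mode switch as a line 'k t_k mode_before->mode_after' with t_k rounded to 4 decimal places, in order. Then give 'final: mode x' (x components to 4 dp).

1 0.6395 2->1
2 1.8948 1->2
3 2.8771 2->1
4 4.1324 1->2
5 5.1148 2->1
final: 1 1.7179

Mode 2: guard c·x = 2.2644 hit at Δt = 0.6395 (t = 0.6395), x⁻ = (2.2644) → reset → x⁺ = (2.1317), jump to mode 1
Mode 1: guard c·x = -0.8133 hit at Δt = 1.2553 (t = 1.8948), x⁻ = (0.8133) → reset → x⁺ = (0.8395), jump to mode 2
Mode 2: guard c·x = 2.2644 hit at Δt = 0.9823 (t = 2.8771), x⁻ = (2.2644) → reset → x⁺ = (2.1317), jump to mode 1
Mode 1: guard c·x = -0.8133 hit at Δt = 1.2553 (t = 4.1324), x⁻ = (0.8133) → reset → x⁺ = (0.8395), jump to mode 2
Mode 2: guard c·x = 2.2644 hit at Δt = 0.9823 (t = 5.1148), x⁻ = (2.2644) → reset → x⁺ = (2.1317), jump to mode 1
Mode 1: flow for 0.4489 to horizon, guard not reached → x = (1.7179)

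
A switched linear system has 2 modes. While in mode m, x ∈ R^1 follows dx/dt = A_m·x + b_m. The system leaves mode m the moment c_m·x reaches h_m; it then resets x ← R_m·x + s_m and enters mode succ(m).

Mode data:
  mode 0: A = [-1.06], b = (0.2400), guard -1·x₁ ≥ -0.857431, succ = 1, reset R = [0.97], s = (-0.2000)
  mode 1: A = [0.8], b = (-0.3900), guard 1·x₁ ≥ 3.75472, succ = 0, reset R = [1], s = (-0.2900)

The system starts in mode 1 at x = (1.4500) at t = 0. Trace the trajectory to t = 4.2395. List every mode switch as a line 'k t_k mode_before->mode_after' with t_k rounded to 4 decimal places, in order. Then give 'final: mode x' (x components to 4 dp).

1 1.5277 1->0
2 3.0706 0->1
final: 1 0.8549

Mode 1: guard c·x = 3.7547 hit at Δt = 1.5277 (t = 1.5277), x⁻ = (3.7547) → reset → x⁺ = (3.4647), jump to mode 0
Mode 0: guard c·x = -0.8574 hit at Δt = 1.5429 (t = 3.0706), x⁻ = (0.8574) → reset → x⁺ = (0.6317), jump to mode 1
Mode 1: flow for 1.1689 to horizon, guard not reached → x = (0.8549)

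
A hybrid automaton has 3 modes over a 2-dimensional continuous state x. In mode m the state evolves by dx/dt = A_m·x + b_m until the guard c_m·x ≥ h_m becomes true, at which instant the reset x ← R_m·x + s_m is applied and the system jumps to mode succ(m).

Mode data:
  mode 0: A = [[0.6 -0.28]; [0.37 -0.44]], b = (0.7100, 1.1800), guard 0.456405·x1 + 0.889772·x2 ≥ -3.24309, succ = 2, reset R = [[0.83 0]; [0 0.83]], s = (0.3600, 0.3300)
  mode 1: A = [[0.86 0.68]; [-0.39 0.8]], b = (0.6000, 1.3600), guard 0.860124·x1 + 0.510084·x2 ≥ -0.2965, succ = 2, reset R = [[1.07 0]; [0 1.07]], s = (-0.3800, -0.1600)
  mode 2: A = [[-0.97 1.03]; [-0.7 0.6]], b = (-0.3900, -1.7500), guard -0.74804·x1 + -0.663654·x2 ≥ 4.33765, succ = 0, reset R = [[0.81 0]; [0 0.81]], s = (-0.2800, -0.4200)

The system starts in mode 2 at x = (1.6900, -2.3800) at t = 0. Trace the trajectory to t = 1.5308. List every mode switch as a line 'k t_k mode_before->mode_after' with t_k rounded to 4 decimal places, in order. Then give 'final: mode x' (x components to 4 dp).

1 0.6577 2->0
2 1.1609 0->2
final: 2 -1.2292 -3.5204

Mode 2: guard c·x = 4.3377 hit at Δt = 0.6577 (t = 0.6577), x⁻ = (-1.2581, -5.1179) → reset → x⁺ = (-1.2991, -4.5655), jump to mode 0
Mode 0: guard c·x = -3.2431 hit at Δt = 0.5032 (t = 1.1609), x⁻ = (-0.6909, -3.2905) → reset → x⁺ = (-0.2134, -2.4011), jump to mode 2
Mode 2: flow for 0.3699 to horizon, guard not reached → x = (-1.2292, -3.5204)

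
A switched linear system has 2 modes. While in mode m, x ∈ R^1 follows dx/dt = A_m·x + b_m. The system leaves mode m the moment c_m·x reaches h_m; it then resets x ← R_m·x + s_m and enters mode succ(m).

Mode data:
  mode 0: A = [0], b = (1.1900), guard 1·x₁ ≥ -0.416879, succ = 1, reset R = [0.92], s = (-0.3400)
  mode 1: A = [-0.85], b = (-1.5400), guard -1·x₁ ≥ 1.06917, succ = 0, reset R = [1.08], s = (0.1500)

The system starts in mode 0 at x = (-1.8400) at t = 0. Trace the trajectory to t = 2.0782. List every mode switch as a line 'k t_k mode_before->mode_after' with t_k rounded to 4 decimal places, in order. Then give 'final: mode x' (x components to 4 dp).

Mode 0: guard c·x = -0.4169 hit at Δt = 1.1959 (t = 1.1959), x⁻ = (-0.4169) → reset → x⁺ = (-0.7235), jump to mode 1
Mode 1: guard c·x = 1.0692 hit at Δt = 0.4496 (t = 1.6455), x⁻ = (-1.0692) → reset → x⁺ = (-1.0047), jump to mode 0
Mode 0: flow for 0.4327 to horizon, guard not reached → x = (-0.4898)

1 1.1959 0->1
2 1.6455 1->0
final: 0 -0.4898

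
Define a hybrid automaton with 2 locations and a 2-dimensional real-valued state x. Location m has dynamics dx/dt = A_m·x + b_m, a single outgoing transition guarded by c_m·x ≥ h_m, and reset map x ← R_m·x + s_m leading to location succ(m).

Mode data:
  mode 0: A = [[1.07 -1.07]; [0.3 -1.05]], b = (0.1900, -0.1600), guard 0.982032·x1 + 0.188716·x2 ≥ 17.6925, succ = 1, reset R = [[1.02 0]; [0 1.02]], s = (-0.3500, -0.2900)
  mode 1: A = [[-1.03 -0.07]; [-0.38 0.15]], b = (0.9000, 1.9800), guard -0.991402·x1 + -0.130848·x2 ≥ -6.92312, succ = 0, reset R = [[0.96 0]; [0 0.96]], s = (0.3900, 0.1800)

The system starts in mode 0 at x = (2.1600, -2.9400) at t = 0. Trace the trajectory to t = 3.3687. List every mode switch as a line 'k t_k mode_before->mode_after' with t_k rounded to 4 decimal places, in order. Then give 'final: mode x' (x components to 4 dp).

Mode 0: guard c·x = 17.6925 hit at Δt = 1.5790 (t = 1.5790), x⁻ = (17.6812, 1.7435) → reset → x⁺ = (17.6848, 1.4884), jump to mode 1
Mode 1: guard c·x = -6.9231 hit at Δt = 0.9666 (t = 2.5456), x⁻ = (7.0913, -0.8197) → reset → x⁺ = (7.1977, -0.6069), jump to mode 0
Mode 0: flow for 0.8231 to horizon, guard not reached → x = (17.1362, 1.6927)

1 1.5790 0->1
2 2.5456 1->0
final: 0 17.1362 1.6927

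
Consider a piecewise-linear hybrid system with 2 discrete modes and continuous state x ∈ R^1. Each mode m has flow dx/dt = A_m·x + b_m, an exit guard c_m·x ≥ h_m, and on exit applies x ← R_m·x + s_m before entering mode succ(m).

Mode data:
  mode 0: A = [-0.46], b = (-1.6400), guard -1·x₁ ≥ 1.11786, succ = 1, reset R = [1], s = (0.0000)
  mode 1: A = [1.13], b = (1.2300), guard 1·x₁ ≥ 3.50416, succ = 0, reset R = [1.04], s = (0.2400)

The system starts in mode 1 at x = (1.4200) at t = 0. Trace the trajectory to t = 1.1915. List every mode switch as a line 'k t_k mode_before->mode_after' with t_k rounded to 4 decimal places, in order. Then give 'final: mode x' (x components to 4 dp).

Mode 1: guard c·x = 3.5042 hit at Δt = 0.5352 (t = 0.5352), x⁻ = (3.5042) → reset → x⁺ = (3.8843), jump to mode 0
Mode 0: flow for 0.6563 to horizon, guard not reached → x = (1.9431)

1 0.5352 1->0
final: 0 1.9431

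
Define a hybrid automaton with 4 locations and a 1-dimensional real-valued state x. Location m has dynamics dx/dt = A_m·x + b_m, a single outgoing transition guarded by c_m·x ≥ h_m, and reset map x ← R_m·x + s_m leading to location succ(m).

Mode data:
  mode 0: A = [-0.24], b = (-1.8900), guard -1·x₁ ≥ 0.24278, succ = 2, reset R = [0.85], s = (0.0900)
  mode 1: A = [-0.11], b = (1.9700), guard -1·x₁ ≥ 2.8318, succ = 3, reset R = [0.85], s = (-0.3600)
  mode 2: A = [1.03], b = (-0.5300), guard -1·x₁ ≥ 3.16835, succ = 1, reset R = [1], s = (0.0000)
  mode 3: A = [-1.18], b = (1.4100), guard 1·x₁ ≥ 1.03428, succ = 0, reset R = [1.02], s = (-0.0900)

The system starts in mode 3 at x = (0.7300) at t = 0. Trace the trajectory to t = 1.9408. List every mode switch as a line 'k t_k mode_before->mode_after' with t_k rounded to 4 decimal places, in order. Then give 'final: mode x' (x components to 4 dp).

Mode 3: guard c·x = 1.0343 hit at Δt = 0.9006 (t = 0.9006), x⁻ = (1.0343) → reset → x⁺ = (0.9650), jump to mode 0
Mode 0: guard c·x = 0.2428 hit at Δt = 0.6121 (t = 1.5127), x⁻ = (-0.2428) → reset → x⁺ = (-0.1164), jump to mode 2
Mode 2: flow for 0.4281 to horizon, guard not reached → x = (-0.4660)

1 0.9006 3->0
2 1.5127 0->2
final: 2 -0.4660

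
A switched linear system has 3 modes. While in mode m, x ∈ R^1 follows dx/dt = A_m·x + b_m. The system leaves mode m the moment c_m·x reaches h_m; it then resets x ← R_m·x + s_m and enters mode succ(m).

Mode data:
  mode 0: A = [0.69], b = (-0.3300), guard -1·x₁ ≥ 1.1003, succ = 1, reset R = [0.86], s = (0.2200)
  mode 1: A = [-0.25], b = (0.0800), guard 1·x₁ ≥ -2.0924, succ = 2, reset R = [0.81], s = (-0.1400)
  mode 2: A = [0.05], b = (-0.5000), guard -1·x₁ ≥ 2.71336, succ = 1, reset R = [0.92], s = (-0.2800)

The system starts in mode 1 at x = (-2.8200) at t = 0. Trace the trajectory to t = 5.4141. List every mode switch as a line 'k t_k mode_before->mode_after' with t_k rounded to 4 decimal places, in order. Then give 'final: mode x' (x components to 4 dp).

Mode 1: guard c·x = -2.0924 hit at Δt = 1.0544 (t = 1.0544), x⁻ = (-2.0924) → reset → x⁺ = (-1.8348), jump to mode 2
Mode 2: guard c·x = 2.7134 hit at Δt = 1.4321 (t = 2.4865), x⁻ = (-2.7134) → reset → x⁺ = (-2.7763), jump to mode 1
Mode 1: guard c·x = -2.0924 hit at Δt = 0.9983 (t = 3.4848), x⁻ = (-2.0924) → reset → x⁺ = (-1.8348), jump to mode 2
Mode 2: guard c·x = 2.7134 hit at Δt = 1.4321 (t = 4.9169), x⁻ = (-2.7134) → reset → x⁺ = (-2.7763), jump to mode 1
Mode 1: flow for 0.4972 to horizon, guard not reached → x = (-2.4144)

1 1.0544 1->2
2 2.4865 2->1
3 3.4848 1->2
4 4.9169 2->1
final: 1 -2.4144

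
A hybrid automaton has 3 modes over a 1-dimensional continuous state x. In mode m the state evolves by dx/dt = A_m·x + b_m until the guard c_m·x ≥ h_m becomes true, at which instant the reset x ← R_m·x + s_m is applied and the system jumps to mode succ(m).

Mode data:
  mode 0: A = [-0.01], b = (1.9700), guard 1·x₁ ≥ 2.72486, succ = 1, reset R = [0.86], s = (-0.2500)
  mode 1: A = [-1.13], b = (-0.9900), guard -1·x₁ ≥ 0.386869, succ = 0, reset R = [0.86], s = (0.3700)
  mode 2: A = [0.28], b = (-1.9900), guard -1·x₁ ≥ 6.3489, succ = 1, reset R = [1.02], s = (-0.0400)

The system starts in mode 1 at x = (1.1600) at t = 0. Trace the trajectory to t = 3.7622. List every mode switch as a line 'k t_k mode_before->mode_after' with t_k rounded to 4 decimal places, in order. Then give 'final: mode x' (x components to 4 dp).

Mode 1: guard c·x = 0.3869 hit at Δt = 1.2619 (t = 1.2619), x⁻ = (-0.3869) → reset → x⁺ = (0.0373), jump to mode 0
Mode 0: guard c·x = 2.7249 hit at Δt = 1.3739 (t = 2.6358), x⁻ = (2.7249) → reset → x⁺ = (2.0934), jump to mode 1
Mode 1: flow for 1.1264 to horizon, guard not reached → x = (-0.0445)

1 1.2619 1->0
2 2.6358 0->1
final: 1 -0.0445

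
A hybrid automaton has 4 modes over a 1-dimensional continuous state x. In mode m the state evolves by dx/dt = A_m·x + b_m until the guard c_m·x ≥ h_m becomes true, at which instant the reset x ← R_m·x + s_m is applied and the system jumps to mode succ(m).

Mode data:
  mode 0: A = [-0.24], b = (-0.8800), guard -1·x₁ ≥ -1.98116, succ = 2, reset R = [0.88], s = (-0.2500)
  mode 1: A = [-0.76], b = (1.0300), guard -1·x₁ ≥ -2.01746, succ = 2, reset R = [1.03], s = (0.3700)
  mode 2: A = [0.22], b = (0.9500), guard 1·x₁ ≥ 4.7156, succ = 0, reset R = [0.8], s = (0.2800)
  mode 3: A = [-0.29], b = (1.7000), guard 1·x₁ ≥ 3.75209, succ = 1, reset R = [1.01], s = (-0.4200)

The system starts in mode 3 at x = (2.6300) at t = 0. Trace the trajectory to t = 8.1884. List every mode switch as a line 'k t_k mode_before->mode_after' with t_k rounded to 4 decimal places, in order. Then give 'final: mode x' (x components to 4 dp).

1 1.4705 3->1
2 2.9343 1->2
3 4.2481 2->0
4 5.5499 0->2
5 7.5550 2->0
final: 0 2.9638

Mode 3: guard c·x = 3.7521 hit at Δt = 1.4705 (t = 1.4705), x⁻ = (3.7521) → reset → x⁺ = (3.3696), jump to mode 1
Mode 1: guard c·x = -2.0175 hit at Δt = 1.4638 (t = 2.9343), x⁻ = (2.0175) → reset → x⁺ = (2.4480), jump to mode 2
Mode 2: guard c·x = 4.7156 hit at Δt = 1.3138 (t = 4.2481), x⁻ = (4.7156) → reset → x⁺ = (4.0525), jump to mode 0
Mode 0: guard c·x = -1.9812 hit at Δt = 1.3018 (t = 5.5499), x⁻ = (1.9812) → reset → x⁺ = (1.4934), jump to mode 2
Mode 2: guard c·x = 4.7156 hit at Δt = 2.0051 (t = 7.5550), x⁻ = (4.7156) → reset → x⁺ = (4.0525), jump to mode 0
Mode 0: flow for 0.6334 to horizon, guard not reached → x = (2.9638)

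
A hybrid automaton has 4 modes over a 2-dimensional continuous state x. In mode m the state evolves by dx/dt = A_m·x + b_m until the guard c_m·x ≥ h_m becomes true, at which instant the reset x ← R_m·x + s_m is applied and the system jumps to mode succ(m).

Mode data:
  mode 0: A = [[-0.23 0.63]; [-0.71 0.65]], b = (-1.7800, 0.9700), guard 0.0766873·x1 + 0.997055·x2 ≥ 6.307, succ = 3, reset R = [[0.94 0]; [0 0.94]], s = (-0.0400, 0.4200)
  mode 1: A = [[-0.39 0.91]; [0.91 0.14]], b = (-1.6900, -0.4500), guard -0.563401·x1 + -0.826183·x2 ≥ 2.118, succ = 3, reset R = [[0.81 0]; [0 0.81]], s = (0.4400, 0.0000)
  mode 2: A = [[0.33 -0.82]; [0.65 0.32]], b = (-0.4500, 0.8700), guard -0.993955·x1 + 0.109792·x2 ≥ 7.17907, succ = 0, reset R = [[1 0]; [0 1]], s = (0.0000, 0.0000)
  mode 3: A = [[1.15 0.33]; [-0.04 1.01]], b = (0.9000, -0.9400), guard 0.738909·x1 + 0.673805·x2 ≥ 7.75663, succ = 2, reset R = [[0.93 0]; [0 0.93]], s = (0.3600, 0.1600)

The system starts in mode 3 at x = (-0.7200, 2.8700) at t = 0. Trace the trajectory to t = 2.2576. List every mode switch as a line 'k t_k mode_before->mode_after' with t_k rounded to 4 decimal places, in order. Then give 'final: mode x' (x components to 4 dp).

1 1.2498 3->2
final: 2 -4.9497 11.2344

Mode 3: guard c·x = 7.7566 hit at Δt = 1.2498 (t = 1.2498), x⁻ = (3.4304, 7.7499) → reset → x⁺ = (3.5502, 7.3674), jump to mode 2
Mode 2: flow for 1.0078 to horizon, guard not reached → x = (-4.9497, 11.2344)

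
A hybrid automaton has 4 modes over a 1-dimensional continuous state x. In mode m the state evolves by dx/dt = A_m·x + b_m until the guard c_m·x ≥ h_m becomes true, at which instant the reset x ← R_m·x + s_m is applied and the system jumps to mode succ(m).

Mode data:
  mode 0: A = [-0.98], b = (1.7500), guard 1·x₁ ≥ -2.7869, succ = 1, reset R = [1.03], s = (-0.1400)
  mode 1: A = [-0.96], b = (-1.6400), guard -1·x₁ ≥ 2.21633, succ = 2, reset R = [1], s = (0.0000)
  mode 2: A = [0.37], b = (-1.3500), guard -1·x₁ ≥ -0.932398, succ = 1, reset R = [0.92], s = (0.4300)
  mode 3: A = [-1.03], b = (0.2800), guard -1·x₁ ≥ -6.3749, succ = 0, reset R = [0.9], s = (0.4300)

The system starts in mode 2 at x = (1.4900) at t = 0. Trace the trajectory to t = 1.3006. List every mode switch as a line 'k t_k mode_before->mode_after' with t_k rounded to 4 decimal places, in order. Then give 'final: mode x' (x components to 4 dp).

Mode 2: guard c·x = -0.9324 hit at Δt = 0.6210 (t = 0.6210), x⁻ = (0.9324) → reset → x⁺ = (1.2878), jump to mode 1
Mode 1: flow for 0.6796 to horizon, guard not reached → x = (-0.1480)

1 0.6210 2->1
final: 1 -0.1480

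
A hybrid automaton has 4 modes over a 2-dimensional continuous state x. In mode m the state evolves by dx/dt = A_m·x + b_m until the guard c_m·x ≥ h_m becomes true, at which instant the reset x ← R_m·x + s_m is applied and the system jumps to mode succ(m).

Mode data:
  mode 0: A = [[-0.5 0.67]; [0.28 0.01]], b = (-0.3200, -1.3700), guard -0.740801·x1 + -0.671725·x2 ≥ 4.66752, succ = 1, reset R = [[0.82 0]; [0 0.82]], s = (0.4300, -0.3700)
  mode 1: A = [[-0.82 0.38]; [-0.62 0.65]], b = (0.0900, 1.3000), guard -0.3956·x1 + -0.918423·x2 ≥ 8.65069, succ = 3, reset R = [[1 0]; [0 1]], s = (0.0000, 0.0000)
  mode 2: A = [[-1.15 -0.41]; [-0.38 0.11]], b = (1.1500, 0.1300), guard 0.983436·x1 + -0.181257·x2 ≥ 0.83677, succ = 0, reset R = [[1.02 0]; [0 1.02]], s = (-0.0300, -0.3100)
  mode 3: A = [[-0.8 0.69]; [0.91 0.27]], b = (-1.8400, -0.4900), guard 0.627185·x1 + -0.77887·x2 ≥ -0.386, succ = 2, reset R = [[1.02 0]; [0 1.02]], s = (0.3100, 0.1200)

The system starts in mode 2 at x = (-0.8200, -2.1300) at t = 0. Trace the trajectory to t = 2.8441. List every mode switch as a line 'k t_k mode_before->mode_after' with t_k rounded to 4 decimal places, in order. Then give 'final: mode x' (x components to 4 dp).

Mode 2: guard c·x = 0.8368 hit at Δt = 0.5911 (t = 0.5911), x⁻ = (0.4517, -2.1658) → reset → x⁺ = (0.4307, -2.5191), jump to mode 0
Mode 0: guard c·x = 4.6675 hit at Δt = 1.2081 (t = 1.7992), x⁻ = (-2.2064, -4.5152) → reset → x⁺ = (-1.3793, -4.0725), jump to mode 1
Mode 1: flow for 1.0449 to horizon, guard not reached → x = (-1.6957, -4.6757)

1 0.5911 2->0
2 1.7992 0->1
final: 1 -1.6957 -4.6757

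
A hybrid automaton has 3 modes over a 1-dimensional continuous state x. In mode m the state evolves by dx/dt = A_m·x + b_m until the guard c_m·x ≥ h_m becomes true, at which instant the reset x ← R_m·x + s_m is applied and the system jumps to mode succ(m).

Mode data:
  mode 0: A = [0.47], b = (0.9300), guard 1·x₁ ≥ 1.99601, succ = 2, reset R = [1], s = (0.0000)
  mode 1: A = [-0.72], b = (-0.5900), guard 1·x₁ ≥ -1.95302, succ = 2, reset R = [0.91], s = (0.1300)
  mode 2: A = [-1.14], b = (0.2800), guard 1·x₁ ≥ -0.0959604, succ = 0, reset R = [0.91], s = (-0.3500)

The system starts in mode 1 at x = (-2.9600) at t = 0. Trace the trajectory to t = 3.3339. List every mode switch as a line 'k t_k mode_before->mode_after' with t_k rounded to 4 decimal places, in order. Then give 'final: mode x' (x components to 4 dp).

1 0.8829 1->2
2 2.3849 2->0
final: 0 0.4291

Mode 1: guard c·x = -1.9530 hit at Δt = 0.8829 (t = 0.8829), x⁻ = (-1.9530) → reset → x⁺ = (-1.6472), jump to mode 2
Mode 2: guard c·x = -0.0960 hit at Δt = 1.5020 (t = 2.3849), x⁻ = (-0.0960) → reset → x⁺ = (-0.4373), jump to mode 0
Mode 0: flow for 0.9490 to horizon, guard not reached → x = (0.4291)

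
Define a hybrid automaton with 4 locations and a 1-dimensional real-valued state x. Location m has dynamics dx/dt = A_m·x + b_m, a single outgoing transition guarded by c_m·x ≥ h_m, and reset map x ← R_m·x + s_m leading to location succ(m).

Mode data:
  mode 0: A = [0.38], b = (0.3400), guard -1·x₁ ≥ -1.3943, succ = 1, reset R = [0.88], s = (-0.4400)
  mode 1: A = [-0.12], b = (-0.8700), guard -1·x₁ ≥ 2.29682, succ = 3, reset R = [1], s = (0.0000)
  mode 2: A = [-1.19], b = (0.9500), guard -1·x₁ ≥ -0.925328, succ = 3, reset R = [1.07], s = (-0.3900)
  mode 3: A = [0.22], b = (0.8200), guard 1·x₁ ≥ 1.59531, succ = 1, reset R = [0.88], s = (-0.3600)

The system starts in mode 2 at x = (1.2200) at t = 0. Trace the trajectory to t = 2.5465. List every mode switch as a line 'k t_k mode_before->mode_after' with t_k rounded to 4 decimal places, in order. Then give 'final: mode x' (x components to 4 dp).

1 1.0084 2->3
2 1.9493 3->1
final: 1 0.4703

Mode 2: guard c·x = -0.9253 hit at Δt = 1.0084 (t = 1.0084), x⁻ = (0.9253) → reset → x⁺ = (0.6001), jump to mode 3
Mode 3: guard c·x = 1.5953 hit at Δt = 0.9409 (t = 1.9493), x⁻ = (1.5953) → reset → x⁺ = (1.0439), jump to mode 1
Mode 1: flow for 0.5972 to horizon, guard not reached → x = (0.4703)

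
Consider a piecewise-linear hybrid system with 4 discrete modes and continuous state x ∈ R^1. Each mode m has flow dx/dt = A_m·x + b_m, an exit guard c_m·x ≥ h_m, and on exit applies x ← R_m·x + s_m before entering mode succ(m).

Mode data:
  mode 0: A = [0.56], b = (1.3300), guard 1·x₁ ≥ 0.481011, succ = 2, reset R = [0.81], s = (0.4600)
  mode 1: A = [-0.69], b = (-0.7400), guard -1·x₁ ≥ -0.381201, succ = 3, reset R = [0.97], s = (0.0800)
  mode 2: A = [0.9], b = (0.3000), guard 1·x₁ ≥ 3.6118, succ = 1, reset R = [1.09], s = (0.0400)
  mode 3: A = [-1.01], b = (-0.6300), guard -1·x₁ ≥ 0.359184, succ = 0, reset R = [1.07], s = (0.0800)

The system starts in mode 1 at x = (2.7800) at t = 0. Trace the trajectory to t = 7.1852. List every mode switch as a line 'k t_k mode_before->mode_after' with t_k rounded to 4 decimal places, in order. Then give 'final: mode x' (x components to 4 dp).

Mode 1: guard c·x = -0.3812 hit at Δt = 1.4125 (t = 1.4125), x⁻ = (0.3812) → reset → x⁺ = (0.4498), jump to mode 3
Mode 3: guard c·x = 0.3592 hit at Δt = 1.3867 (t = 2.7992), x⁻ = (-0.3592) → reset → x⁺ = (-0.3043), jump to mode 0
Mode 0: guard c·x = 0.4810 hit at Δt = 0.5742 (t = 3.3734), x⁻ = (0.4810) → reset → x⁺ = (0.8496), jump to mode 2
Mode 2: guard c·x = 3.6118 hit at Δt = 1.3383 (t = 4.7117), x⁻ = (3.6118) → reset → x⁺ = (3.9769), jump to mode 1
Mode 1: guard c·x = -0.3812 hit at Δt = 1.8046 (t = 6.5163), x⁻ = (0.3812) → reset → x⁺ = (0.4498), jump to mode 3
Mode 3: flow for 0.6689 to horizon, guard not reached → x = (-0.0775)

1 1.4125 1->3
2 2.7992 3->0
3 3.3734 0->2
4 4.7117 2->1
5 6.5163 1->3
final: 3 -0.0775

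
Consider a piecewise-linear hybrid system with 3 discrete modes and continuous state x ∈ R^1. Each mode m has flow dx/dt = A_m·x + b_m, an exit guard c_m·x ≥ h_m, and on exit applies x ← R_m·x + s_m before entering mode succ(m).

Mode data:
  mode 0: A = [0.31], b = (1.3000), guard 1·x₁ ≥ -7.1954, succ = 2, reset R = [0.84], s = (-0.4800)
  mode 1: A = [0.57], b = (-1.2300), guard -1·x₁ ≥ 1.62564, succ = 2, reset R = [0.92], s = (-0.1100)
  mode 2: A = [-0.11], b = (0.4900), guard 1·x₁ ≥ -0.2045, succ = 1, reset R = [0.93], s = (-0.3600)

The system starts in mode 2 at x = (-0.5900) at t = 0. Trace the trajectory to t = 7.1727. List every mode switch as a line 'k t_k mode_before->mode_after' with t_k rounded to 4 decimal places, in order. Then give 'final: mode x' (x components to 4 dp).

1 0.7227 2->1
2 1.3094 1->2
3 3.6996 2->1
4 4.2863 1->2
5 6.6765 2->1
final: 1 -1.4354

Mode 2: guard c·x = -0.2045 hit at Δt = 0.7227 (t = 0.7227), x⁻ = (-0.2045) → reset → x⁺ = (-0.5502), jump to mode 1
Mode 1: guard c·x = 1.6256 hit at Δt = 0.5867 (t = 1.3094), x⁻ = (-1.6256) → reset → x⁺ = (-1.6056), jump to mode 2
Mode 2: guard c·x = -0.2045 hit at Δt = 2.3902 (t = 3.6996), x⁻ = (-0.2045) → reset → x⁺ = (-0.5502), jump to mode 1
Mode 1: guard c·x = 1.6256 hit at Δt = 0.5867 (t = 4.2863), x⁻ = (-1.6256) → reset → x⁺ = (-1.6056), jump to mode 2
Mode 2: guard c·x = -0.2045 hit at Δt = 2.3902 (t = 6.6765), x⁻ = (-0.2045) → reset → x⁺ = (-0.5502), jump to mode 1
Mode 1: flow for 0.4962 to horizon, guard not reached → x = (-1.4354)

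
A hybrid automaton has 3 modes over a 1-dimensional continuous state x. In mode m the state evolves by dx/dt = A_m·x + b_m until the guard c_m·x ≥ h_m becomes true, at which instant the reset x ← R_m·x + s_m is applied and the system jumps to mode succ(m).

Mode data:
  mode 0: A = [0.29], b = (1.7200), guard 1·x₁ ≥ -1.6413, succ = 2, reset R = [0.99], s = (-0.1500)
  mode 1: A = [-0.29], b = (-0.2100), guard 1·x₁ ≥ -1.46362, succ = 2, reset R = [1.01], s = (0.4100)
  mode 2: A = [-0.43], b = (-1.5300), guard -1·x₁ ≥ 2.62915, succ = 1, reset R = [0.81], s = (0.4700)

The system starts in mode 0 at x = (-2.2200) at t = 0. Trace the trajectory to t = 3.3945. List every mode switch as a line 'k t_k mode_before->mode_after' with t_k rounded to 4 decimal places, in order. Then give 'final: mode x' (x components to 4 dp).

Mode 0: guard c·x = -1.6413 hit at Δt = 0.4997 (t = 0.4997), x⁻ = (-1.6413) → reset → x⁺ = (-1.7749), jump to mode 2
Mode 2: guard c·x = 2.6292 hit at Δt = 1.5165 (t = 2.0162), x⁻ = (-2.6291) → reset → x⁺ = (-1.6596), jump to mode 1
Mode 1: guard c·x = -1.4636 hit at Δt = 0.8107 (t = 2.8269), x⁻ = (-1.4636) → reset → x⁺ = (-1.0683), jump to mode 2
Mode 2: flow for 0.5676 to horizon, guard not reached → x = (-1.6075)

1 0.4997 0->2
2 2.0162 2->1
3 2.8269 1->2
final: 2 -1.6075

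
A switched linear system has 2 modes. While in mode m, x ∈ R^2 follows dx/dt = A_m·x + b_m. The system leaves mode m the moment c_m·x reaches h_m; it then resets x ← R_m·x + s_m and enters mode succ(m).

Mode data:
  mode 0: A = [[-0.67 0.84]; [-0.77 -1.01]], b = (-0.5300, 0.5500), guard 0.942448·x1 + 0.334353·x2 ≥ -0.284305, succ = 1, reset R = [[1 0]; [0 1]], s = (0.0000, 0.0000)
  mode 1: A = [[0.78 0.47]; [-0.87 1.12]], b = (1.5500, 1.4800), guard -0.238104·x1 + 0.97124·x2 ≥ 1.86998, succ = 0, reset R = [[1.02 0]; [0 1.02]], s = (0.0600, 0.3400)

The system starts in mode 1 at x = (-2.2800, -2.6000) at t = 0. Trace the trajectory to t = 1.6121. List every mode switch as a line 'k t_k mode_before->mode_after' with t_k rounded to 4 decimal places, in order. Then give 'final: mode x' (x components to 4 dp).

1 1.2471 1->0
final: 0 -3.2560 1.8893

Mode 1: guard c·x = 1.8700 hit at Δt = 1.2471 (t = 1.2471), x⁻ = (-4.4663, 0.8304) → reset → x⁺ = (-4.4956, 1.1870), jump to mode 0
Mode 0: flow for 0.3650 to horizon, guard not reached → x = (-3.2560, 1.8893)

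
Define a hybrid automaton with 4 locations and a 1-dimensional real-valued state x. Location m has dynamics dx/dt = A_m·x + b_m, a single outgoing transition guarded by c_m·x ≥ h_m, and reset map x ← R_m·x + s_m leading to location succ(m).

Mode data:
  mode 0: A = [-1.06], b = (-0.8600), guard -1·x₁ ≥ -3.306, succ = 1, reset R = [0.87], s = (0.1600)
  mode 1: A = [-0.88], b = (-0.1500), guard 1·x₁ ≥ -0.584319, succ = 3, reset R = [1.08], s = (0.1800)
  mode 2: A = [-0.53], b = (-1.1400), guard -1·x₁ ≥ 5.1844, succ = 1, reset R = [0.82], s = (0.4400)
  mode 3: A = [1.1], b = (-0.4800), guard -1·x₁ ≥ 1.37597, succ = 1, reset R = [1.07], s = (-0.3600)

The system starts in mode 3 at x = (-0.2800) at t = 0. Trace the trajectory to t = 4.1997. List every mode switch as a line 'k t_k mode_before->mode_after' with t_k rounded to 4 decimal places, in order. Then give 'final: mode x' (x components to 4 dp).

Mode 3: guard c·x = 1.3760 hit at Δt = 0.8438 (t = 0.8438), x⁻ = (-1.3760) → reset → x⁺ = (-1.8323), jump to mode 1
Mode 1: guard c·x = -0.5843 hit at Δt = 1.5797 (t = 2.4235), x⁻ = (-0.5843) → reset → x⁺ = (-0.4511), jump to mode 3
Mode 3: guard c·x = 1.3760 hit at Δt = 0.6491 (t = 3.0726), x⁻ = (-1.3760) → reset → x⁺ = (-1.8323), jump to mode 1
Mode 1: flow for 1.1271 to horizon, guard not reached → x = (-0.7868)

1 0.8438 3->1
2 2.4235 1->3
3 3.0726 3->1
final: 1 -0.7868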